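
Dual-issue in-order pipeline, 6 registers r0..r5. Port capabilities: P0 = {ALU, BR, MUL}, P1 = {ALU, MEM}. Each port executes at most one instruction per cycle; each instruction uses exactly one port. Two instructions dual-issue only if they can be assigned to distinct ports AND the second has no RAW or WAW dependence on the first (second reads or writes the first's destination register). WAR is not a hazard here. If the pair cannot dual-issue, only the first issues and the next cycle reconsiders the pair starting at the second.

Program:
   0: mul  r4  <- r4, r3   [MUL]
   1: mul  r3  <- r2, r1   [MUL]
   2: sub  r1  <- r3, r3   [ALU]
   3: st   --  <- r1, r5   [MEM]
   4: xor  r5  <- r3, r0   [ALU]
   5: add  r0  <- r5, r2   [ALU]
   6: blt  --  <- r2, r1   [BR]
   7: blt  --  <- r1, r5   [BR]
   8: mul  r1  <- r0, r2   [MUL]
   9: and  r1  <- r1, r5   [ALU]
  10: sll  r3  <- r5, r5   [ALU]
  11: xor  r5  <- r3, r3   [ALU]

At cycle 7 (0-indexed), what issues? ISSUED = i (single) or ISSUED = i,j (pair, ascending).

c0: i0 mul  no-port MUL/MUL
c1: i1 mul  RAW r3
c2: i2 sub  RAW r1
c3: i3+i4 st;xor  pair
c4: i5+i6 add;blt  pair
c5: i7 blt  no-port BR/MUL
c6: i8 mul  RAW+WAW r1
c7: i9+i10 and;sll  pair
c8: i11 xor  tail

ISSUED = 9,10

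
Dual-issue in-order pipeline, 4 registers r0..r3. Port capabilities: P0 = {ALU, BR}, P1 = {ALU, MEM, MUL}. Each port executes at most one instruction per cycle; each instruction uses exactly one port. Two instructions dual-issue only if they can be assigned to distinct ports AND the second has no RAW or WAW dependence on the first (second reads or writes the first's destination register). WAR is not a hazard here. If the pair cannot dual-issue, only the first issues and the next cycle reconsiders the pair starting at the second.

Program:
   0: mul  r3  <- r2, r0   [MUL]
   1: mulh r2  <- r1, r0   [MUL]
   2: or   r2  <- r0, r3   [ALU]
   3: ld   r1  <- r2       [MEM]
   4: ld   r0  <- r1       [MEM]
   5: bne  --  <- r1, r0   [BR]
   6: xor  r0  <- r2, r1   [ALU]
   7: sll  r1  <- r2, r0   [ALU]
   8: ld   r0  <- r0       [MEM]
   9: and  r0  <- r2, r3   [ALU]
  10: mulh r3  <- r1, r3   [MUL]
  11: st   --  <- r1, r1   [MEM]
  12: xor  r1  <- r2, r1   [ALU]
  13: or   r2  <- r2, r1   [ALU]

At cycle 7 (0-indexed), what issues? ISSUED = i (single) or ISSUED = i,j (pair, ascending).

ISSUED = 9,10

#0 head=0: mul.MUL i0 no-port MUL/MUL
#1 head=1: mulh.MUL i1 WAW r2
#2 head=2: or.ALU i2 RAW r2
#3 head=3: ld.MEM i3 no-port MEM/MEM
#4 head=4: ld.MEM i4 RAW r0
#5 head=5: bne.BR+xor.ALU i5/i6 pair
#6 head=7: sll.ALU+ld.MEM i7/i8 pair
#7 head=9: and.ALU+mulh.MUL i9/i10 pair
#8 head=11: st.MEM+xor.ALU i11/i12 pair
#9 head=13: or.ALU i13 tail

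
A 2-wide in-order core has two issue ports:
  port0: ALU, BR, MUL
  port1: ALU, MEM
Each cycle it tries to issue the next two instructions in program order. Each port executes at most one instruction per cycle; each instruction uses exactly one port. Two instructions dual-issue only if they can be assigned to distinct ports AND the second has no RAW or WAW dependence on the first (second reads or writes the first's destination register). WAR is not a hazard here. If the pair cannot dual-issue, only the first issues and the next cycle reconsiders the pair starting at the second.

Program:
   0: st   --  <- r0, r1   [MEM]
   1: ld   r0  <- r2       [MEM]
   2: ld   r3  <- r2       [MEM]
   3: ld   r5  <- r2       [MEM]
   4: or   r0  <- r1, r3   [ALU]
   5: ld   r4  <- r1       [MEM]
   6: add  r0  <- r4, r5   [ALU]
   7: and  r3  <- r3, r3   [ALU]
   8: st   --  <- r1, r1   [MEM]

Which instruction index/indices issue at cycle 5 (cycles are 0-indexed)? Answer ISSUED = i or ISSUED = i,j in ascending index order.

c0: i0 st.MEM  no-port MEM/MEM
c1: i1 ld.MEM  no-port MEM/MEM
c2: i2 ld.MEM  no-port MEM/MEM
c3: i3/i4 ld.MEM/or.ALU  dual
c4: i5 ld.MEM  RAW r4
c5: i6/i7 add.ALU/and.ALU  dual
c6: i8 st.MEM  tail

ISSUED = 6,7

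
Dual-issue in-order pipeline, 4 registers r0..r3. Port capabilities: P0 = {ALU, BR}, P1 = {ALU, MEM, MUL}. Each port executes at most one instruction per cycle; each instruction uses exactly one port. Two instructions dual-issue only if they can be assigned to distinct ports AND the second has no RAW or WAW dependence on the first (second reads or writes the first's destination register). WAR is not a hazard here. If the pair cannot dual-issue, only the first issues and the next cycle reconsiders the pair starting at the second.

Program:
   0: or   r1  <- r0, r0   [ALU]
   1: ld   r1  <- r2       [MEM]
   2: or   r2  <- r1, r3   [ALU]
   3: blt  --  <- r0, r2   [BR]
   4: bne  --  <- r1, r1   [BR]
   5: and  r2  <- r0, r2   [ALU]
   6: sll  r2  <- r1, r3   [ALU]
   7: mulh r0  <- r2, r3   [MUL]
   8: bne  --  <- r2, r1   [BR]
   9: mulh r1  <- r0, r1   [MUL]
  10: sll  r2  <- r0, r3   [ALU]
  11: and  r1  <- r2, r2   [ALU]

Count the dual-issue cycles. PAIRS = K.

0. or @i0  | WAW r1
1. ld @i1  | RAW r1
2. or @i2  | RAW r2
3. blt @i3  | no-port BR/BR
4. bne+and @i4&i5  | pair
5. sll @i6  | RAW r2
6. mulh+bne @i7&i8  | pair
7. mulh+sll @i9&i10  | pair
8. and @i11  | tail

PAIRS = 3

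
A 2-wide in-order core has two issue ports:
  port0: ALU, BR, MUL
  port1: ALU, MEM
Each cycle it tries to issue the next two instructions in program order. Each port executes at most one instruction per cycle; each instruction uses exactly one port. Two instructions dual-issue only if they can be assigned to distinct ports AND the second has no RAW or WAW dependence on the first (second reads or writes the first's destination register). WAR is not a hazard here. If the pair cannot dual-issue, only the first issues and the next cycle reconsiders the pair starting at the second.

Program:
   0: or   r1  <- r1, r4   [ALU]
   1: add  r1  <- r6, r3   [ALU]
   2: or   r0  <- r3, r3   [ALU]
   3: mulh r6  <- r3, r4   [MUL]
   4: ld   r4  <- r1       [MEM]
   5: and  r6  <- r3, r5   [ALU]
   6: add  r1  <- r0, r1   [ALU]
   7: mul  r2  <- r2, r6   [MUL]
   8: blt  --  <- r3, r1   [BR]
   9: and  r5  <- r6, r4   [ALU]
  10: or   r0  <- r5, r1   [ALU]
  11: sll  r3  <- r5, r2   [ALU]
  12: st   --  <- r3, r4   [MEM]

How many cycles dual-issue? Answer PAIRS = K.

[0] i0  or  -- WAW r1
[1] i1+i2  add+or  -- pair
[2] i3+i4  mulh+ld  -- pair
[3] i5+i6  and+add  -- pair
[4] i7  mul  -- no-port MUL/BR
[5] i8+i9  blt+and  -- pair
[6] i10+i11  or+sll  -- pair
[7] i12  st  -- tail

PAIRS = 5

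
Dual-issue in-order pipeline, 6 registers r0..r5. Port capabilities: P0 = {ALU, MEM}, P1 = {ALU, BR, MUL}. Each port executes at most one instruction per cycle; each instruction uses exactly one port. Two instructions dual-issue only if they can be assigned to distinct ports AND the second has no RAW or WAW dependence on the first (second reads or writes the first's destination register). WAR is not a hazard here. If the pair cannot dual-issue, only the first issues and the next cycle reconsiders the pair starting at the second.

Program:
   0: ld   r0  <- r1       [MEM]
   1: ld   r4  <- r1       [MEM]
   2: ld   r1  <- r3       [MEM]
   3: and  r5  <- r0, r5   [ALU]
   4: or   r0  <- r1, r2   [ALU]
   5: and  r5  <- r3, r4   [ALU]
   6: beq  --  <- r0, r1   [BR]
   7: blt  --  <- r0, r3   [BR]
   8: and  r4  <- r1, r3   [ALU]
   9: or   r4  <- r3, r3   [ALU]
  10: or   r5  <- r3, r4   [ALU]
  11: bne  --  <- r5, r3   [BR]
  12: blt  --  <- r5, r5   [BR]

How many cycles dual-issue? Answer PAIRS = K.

PAIRS = 3

  cy0 -> i0 (ld.MEM) no-port MEM/MEM
  cy1 -> i1 (ld.MEM) no-port MEM/MEM
  cy2 -> i2/i3 (ld.MEM;and.ALU) dual
  cy3 -> i4/i5 (or.ALU;and.ALU) dual
  cy4 -> i6 (beq.BR) no-port BR/BR
  cy5 -> i7/i8 (blt.BR;and.ALU) dual
  cy6 -> i9 (or.ALU) RAW r4
  cy7 -> i10 (or.ALU) RAW r5
  cy8 -> i11 (bne.BR) no-port BR/BR
  cy9 -> i12 (blt.BR) tail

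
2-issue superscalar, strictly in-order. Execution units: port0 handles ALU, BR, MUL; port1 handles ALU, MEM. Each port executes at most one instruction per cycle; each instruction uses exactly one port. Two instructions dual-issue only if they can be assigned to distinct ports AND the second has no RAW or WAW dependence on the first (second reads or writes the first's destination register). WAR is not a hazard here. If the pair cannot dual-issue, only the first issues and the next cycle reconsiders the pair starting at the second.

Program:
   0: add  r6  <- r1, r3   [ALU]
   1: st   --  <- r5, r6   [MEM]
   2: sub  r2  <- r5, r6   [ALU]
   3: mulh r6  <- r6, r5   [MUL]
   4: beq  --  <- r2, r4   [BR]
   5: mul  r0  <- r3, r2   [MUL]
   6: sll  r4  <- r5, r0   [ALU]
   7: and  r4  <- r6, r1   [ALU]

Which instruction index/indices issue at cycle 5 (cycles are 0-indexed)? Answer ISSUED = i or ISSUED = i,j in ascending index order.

t=0 i0:add ; RAW r6
t=1 i1/i2:st+sub ; dual
t=2 i3:mulh ; no-port MUL/BR
t=3 i4:beq ; no-port BR/MUL
t=4 i5:mul ; RAW r0
t=5 i6:sll ; WAW r4
t=6 i7:and ; tail

ISSUED = 6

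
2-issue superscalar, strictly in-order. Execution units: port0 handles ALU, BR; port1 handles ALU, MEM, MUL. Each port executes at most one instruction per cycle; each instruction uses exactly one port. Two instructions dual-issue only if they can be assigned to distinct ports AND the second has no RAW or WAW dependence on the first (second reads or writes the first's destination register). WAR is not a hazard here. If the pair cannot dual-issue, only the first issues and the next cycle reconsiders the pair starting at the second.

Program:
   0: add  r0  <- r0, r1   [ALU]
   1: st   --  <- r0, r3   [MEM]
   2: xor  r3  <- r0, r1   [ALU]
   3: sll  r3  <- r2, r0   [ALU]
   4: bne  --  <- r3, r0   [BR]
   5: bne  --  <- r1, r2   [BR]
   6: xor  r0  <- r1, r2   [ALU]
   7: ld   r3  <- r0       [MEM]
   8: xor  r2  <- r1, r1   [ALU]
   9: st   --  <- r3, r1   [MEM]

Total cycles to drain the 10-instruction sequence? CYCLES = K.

[0] i0  add.ALU  -- RAW r0
[1] i1/i2  st.MEM+xor.ALU  -- 2-wide
[2] i3  sll.ALU  -- RAW r3
[3] i4  bne.BR  -- no-port BR/BR
[4] i5/i6  bne.BR+xor.ALU  -- 2-wide
[5] i7/i8  ld.MEM+xor.ALU  -- 2-wide
[6] i9  st.MEM  -- tail

CYCLES = 7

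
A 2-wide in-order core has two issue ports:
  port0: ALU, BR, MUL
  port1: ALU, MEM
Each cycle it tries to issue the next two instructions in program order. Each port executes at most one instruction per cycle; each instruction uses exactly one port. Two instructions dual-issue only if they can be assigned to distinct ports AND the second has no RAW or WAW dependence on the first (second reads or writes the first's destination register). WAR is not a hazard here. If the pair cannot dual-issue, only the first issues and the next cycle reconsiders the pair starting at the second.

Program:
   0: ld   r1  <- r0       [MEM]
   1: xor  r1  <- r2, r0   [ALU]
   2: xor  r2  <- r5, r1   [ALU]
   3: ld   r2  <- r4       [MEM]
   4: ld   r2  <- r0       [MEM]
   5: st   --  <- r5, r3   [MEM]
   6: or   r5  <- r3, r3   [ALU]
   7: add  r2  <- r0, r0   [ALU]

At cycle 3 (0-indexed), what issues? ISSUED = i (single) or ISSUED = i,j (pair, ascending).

[0] i0  ld.MEM  -- WAW r1
[1] i1  xor.ALU  -- RAW r1
[2] i2  xor.ALU  -- WAW r2
[3] i3  ld.MEM  -- no-port MEM/MEM
[4] i4  ld.MEM  -- no-port MEM/MEM
[5] i5+i6  st.MEM or.ALU  -- pair
[6] i7  add.ALU  -- tail

ISSUED = 3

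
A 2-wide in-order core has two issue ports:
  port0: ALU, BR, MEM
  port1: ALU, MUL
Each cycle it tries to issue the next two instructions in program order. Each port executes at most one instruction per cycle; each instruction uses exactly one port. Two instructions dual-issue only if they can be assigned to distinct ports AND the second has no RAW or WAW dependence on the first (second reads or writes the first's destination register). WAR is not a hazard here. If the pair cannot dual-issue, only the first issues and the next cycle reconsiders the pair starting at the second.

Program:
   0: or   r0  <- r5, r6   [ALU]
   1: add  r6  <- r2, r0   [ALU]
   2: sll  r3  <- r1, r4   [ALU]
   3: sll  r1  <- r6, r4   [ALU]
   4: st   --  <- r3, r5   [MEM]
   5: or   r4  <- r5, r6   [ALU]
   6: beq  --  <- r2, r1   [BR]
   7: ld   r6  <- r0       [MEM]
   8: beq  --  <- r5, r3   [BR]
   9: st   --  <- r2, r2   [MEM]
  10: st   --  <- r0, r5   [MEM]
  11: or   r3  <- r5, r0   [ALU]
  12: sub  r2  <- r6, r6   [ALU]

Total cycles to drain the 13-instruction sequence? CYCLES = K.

  cy0 -> i0 (or) RAW r0
  cy1 -> i1+i2 (add+sll) pair
  cy2 -> i3+i4 (sll+st) pair
  cy3 -> i5+i6 (or+beq) pair
  cy4 -> i7 (ld) no-port MEM/BR
  cy5 -> i8 (beq) no-port BR/MEM
  cy6 -> i9 (st) no-port MEM/MEM
  cy7 -> i10+i11 (st+or) pair
  cy8 -> i12 (sub) tail

CYCLES = 9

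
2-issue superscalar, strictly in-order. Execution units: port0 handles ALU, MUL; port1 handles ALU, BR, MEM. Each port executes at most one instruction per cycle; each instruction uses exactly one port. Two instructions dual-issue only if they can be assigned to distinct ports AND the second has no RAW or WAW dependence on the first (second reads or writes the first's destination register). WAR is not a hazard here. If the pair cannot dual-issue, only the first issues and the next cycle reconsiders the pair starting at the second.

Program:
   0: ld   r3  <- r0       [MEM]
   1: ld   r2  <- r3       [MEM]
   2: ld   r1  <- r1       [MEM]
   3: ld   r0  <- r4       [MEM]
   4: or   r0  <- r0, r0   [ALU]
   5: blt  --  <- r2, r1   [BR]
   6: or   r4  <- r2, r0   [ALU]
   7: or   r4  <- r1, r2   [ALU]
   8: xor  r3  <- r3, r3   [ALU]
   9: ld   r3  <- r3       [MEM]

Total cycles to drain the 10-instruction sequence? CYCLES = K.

CYCLES = 8

0. ld @i0  | no-port MEM/MEM
1. ld @i1  | no-port MEM/MEM
2. ld @i2  | no-port MEM/MEM
3. ld @i3  | RAW+WAW r0
4. or;blt @i4,i5  | 2-wide
5. or @i6  | WAW r4
6. or;xor @i7,i8  | 2-wide
7. ld @i9  | tail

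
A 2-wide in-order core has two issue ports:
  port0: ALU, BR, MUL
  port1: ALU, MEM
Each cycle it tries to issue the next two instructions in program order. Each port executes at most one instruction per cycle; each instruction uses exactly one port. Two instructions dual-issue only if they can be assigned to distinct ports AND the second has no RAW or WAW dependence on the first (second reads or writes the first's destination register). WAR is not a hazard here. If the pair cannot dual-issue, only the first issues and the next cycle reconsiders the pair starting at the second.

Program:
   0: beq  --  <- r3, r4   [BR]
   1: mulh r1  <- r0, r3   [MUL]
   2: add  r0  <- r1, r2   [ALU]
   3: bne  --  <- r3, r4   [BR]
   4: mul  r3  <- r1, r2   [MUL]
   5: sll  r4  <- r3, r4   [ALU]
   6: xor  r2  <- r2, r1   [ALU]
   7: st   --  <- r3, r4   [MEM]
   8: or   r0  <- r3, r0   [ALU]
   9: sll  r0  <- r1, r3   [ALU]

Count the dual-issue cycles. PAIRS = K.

t=0 i0:beq ; no-port BR/MUL
t=1 i1:mulh ; RAW r1
t=2 i2/i3:add+bne ; 2-wide
t=3 i4:mul ; RAW r3
t=4 i5/i6:sll+xor ; 2-wide
t=5 i7/i8:st+or ; 2-wide
t=6 i9:sll ; tail

PAIRS = 3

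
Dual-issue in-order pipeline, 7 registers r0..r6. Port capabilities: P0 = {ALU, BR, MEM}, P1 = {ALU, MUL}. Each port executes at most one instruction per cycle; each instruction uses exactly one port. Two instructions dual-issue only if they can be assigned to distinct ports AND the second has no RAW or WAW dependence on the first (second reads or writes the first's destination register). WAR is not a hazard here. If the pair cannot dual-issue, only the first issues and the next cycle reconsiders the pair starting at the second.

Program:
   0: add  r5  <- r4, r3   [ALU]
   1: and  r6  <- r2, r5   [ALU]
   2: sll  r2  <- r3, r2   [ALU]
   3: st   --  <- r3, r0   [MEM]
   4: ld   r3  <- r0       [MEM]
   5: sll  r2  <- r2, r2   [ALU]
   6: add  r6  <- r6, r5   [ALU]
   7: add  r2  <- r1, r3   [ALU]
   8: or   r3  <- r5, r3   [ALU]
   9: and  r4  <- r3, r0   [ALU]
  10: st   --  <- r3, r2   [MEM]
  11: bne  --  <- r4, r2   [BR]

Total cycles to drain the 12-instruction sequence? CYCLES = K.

c0: i0 add  RAW r5
c1: i1/i2 and/sll  2-wide
c2: i3 st  no-port MEM/MEM
c3: i4/i5 ld/sll  2-wide
c4: i6/i7 add/add  2-wide
c5: i8 or  RAW r3
c6: i9/i10 and/st  2-wide
c7: i11 bne  tail

CYCLES = 8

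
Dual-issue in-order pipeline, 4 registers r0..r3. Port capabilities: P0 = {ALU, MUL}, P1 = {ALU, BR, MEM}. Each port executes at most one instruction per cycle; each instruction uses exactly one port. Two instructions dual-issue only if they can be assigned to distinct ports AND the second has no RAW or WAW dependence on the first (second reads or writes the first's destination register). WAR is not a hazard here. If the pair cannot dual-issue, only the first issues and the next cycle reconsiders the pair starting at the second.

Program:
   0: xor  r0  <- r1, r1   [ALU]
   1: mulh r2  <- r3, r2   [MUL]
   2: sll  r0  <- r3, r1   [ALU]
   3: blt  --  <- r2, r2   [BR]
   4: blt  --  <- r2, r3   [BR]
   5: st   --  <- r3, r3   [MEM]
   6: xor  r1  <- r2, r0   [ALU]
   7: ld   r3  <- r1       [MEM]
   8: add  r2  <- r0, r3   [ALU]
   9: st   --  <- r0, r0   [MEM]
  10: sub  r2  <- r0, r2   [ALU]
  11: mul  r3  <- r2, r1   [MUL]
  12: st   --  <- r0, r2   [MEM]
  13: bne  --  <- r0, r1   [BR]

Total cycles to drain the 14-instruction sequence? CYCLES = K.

0. xor/mulh @i0+i1  | 2-wide
1. sll/blt @i2+i3  | 2-wide
2. blt @i4  | no-port BR/MEM
3. st/xor @i5+i6  | 2-wide
4. ld @i7  | RAW r3
5. add/st @i8+i9  | 2-wide
6. sub @i10  | RAW r2
7. mul/st @i11+i12  | 2-wide
8. bne @i13  | tail

CYCLES = 9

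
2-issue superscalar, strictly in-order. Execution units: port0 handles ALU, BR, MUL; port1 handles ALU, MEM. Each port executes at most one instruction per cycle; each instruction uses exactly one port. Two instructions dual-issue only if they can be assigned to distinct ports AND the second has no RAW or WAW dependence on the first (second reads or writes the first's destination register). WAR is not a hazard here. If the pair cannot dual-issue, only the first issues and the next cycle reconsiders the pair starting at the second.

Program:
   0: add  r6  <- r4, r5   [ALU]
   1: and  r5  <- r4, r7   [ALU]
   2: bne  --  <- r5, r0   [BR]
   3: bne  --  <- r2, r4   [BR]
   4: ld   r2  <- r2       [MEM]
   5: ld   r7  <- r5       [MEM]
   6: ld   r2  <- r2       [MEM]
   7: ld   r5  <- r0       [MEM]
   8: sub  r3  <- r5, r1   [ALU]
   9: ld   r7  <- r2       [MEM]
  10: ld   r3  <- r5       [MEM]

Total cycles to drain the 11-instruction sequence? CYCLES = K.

CYCLES = 8

[0] i0+i1  add.ALU;and.ALU  -- 2-wide
[1] i2  bne.BR  -- no-port BR/BR
[2] i3+i4  bne.BR;ld.MEM  -- 2-wide
[3] i5  ld.MEM  -- no-port MEM/MEM
[4] i6  ld.MEM  -- no-port MEM/MEM
[5] i7  ld.MEM  -- RAW r5
[6] i8+i9  sub.ALU;ld.MEM  -- 2-wide
[7] i10  ld.MEM  -- tail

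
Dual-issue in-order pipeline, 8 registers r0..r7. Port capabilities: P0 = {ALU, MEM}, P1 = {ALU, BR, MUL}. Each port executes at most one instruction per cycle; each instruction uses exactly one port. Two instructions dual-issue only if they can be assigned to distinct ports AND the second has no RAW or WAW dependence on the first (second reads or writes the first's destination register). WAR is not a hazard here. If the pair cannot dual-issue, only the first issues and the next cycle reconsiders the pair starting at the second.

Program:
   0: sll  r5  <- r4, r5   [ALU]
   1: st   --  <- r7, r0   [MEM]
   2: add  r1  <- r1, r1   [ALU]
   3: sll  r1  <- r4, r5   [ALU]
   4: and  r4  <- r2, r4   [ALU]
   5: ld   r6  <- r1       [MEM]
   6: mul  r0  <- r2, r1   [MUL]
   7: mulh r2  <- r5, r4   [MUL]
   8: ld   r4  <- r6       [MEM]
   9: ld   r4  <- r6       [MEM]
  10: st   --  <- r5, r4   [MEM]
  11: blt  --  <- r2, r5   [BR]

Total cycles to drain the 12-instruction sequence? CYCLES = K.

0. sll.ALU st.MEM @i0,i1  | 2-wide
1. add.ALU @i2  | WAW r1
2. sll.ALU and.ALU @i3,i4  | 2-wide
3. ld.MEM mul.MUL @i5,i6  | 2-wide
4. mulh.MUL ld.MEM @i7,i8  | 2-wide
5. ld.MEM @i9  | no-port MEM/MEM
6. st.MEM blt.BR @i10,i11  | 2-wide

CYCLES = 7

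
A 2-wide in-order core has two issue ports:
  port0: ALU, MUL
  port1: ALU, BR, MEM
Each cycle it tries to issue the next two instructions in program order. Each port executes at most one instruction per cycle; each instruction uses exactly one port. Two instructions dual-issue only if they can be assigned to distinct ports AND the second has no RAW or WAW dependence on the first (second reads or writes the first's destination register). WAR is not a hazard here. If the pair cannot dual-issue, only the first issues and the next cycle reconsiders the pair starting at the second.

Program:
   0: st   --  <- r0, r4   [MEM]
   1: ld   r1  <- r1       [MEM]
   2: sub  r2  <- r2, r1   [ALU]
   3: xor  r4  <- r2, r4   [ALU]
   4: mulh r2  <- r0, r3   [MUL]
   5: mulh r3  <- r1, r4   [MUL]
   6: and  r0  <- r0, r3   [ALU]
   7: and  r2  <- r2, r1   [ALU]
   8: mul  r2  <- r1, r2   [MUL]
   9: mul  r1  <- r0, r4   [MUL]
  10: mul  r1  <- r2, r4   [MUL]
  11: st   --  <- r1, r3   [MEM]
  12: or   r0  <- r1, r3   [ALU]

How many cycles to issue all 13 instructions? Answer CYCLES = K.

c0: i0 st  no-port MEM/MEM
c1: i1 ld  RAW r1
c2: i2 sub  RAW r2
c3: i3,i4 xor;mulh  2-wide
c4: i5 mulh  RAW r3
c5: i6,i7 and;and  2-wide
c6: i8 mul  no-port MUL/MUL
c7: i9 mul  no-port MUL/MUL
c8: i10 mul  RAW r1
c9: i11,i12 st;or  2-wide

CYCLES = 10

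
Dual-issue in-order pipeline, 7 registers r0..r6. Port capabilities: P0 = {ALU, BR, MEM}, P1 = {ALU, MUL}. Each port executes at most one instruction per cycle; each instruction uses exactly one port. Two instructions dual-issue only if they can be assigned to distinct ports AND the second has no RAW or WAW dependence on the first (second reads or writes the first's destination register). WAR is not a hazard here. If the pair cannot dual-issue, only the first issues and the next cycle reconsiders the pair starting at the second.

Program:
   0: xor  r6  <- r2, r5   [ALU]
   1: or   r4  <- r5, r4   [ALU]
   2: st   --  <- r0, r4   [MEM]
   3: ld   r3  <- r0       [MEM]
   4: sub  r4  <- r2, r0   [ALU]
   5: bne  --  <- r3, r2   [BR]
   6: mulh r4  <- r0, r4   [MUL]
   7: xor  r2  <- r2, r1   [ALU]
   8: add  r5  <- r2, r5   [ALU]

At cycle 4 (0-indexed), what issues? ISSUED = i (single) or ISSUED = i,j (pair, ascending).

ISSUED = 7

0. xor;or @i0&i1  | dual
1. st @i2  | no-port MEM/MEM
2. ld;sub @i3&i4  | dual
3. bne;mulh @i5&i6  | dual
4. xor @i7  | RAW r2
5. add @i8  | tail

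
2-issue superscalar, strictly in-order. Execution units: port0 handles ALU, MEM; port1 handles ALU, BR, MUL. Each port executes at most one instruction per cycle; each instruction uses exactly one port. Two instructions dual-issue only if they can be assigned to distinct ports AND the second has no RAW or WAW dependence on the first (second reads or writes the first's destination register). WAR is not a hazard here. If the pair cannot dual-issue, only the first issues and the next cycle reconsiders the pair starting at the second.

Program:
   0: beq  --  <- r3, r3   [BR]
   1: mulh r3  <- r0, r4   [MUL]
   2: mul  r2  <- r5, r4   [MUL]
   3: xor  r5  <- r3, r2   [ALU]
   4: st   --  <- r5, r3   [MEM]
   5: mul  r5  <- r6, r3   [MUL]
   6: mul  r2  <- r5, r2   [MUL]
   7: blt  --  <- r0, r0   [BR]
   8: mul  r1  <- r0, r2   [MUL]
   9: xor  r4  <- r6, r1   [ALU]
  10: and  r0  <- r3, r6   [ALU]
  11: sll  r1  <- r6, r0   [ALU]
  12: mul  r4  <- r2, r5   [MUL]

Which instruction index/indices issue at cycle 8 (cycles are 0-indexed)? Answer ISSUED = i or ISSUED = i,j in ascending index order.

  cy0 -> i0 (beq) no-port BR/MUL
  cy1 -> i1 (mulh) no-port MUL/MUL
  cy2 -> i2 (mul) RAW r2
  cy3 -> i3 (xor) RAW r5
  cy4 -> i4+i5 (st/mul) dual
  cy5 -> i6 (mul) no-port MUL/BR
  cy6 -> i7 (blt) no-port BR/MUL
  cy7 -> i8 (mul) RAW r1
  cy8 -> i9+i10 (xor/and) dual
  cy9 -> i11+i12 (sll/mul) dual

ISSUED = 9,10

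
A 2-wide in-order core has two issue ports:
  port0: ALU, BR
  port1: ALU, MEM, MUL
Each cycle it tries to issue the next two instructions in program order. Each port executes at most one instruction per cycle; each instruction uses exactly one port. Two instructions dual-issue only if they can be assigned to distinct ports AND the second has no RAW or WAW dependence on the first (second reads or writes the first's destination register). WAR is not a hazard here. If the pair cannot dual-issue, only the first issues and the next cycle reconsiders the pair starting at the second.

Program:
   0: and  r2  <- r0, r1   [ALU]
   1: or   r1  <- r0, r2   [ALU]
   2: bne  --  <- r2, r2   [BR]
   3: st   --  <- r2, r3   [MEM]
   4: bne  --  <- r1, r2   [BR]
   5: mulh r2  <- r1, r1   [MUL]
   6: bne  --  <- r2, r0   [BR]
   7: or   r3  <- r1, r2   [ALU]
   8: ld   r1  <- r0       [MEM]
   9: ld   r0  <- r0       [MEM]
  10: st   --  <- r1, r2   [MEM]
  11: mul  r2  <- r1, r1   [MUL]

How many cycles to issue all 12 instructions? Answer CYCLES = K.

CYCLES = 9

0. and @i0  | RAW r2
1. or;bne @i1/i2  | pair
2. st;bne @i3/i4  | pair
3. mulh @i5  | RAW r2
4. bne;or @i6/i7  | pair
5. ld @i8  | no-port MEM/MEM
6. ld @i9  | no-port MEM/MEM
7. st @i10  | no-port MEM/MUL
8. mul @i11  | tail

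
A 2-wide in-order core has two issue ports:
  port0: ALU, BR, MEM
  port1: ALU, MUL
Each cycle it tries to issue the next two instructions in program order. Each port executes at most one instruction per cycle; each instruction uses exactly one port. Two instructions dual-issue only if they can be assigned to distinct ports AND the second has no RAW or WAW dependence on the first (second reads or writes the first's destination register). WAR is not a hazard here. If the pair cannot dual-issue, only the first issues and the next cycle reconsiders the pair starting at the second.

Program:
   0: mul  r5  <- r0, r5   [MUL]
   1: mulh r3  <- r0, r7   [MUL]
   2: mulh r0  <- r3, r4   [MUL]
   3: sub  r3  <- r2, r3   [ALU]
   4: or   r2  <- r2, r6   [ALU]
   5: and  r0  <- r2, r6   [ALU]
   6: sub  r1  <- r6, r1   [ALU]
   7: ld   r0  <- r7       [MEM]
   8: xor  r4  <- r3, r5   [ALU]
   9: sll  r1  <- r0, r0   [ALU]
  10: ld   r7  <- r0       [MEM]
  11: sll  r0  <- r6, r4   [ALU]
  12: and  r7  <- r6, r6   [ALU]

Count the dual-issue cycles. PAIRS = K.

PAIRS = 5

c0: i0 mul.MUL  no-port MUL/MUL
c1: i1 mulh.MUL  no-port MUL/MUL
c2: i2,i3 mulh.MUL+sub.ALU  pair
c3: i4 or.ALU  RAW r2
c4: i5,i6 and.ALU+sub.ALU  pair
c5: i7,i8 ld.MEM+xor.ALU  pair
c6: i9,i10 sll.ALU+ld.MEM  pair
c7: i11,i12 sll.ALU+and.ALU  pair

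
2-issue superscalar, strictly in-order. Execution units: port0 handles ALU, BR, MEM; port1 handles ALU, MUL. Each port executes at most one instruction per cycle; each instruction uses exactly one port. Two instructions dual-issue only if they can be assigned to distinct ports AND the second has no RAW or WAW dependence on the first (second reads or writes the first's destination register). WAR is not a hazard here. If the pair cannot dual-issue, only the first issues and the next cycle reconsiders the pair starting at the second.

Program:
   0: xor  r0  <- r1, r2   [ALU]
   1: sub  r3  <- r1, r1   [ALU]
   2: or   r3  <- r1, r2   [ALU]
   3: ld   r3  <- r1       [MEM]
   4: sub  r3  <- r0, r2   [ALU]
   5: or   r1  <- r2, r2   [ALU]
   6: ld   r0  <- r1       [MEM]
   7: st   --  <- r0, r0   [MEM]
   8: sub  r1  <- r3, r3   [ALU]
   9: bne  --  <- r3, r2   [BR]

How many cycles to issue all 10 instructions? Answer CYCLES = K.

[0] i0/i1  xor sub  -- pair
[1] i2  or  -- WAW r3
[2] i3  ld  -- WAW r3
[3] i4/i5  sub or  -- pair
[4] i6  ld  -- no-port MEM/MEM
[5] i7/i8  st sub  -- pair
[6] i9  bne  -- tail

CYCLES = 7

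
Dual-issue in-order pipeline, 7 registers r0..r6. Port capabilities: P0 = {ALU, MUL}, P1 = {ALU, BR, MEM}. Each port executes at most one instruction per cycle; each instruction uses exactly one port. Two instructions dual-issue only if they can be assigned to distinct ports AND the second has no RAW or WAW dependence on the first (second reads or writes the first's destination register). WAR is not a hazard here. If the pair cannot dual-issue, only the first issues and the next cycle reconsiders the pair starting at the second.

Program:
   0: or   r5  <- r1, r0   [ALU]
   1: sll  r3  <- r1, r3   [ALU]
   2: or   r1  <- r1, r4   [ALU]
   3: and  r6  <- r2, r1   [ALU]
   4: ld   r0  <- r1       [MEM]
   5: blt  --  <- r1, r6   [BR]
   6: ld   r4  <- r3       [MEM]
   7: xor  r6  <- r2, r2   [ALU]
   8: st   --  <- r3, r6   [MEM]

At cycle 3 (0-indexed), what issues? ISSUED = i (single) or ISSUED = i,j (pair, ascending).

ISSUED = 5

  cy0 -> i0&i1 (or/sll) dual
  cy1 -> i2 (or) RAW r1
  cy2 -> i3&i4 (and/ld) dual
  cy3 -> i5 (blt) no-port BR/MEM
  cy4 -> i6&i7 (ld/xor) dual
  cy5 -> i8 (st) tail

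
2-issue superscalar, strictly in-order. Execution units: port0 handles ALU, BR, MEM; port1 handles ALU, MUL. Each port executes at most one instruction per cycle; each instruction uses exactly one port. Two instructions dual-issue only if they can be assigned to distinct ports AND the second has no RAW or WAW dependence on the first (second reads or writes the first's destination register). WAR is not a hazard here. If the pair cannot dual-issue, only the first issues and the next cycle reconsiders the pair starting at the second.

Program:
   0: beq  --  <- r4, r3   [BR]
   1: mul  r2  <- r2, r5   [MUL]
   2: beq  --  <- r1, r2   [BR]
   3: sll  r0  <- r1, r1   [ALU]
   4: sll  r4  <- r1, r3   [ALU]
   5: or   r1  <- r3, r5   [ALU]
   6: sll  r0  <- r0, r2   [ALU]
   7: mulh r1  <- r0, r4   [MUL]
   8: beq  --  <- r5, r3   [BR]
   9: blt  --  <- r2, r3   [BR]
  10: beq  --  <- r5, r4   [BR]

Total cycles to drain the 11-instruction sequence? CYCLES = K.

CYCLES = 7

[0] i0&i1  beq mul  -- 2-wide
[1] i2&i3  beq sll  -- 2-wide
[2] i4&i5  sll or  -- 2-wide
[3] i6  sll  -- RAW r0
[4] i7&i8  mulh beq  -- 2-wide
[5] i9  blt  -- no-port BR/BR
[6] i10  beq  -- tail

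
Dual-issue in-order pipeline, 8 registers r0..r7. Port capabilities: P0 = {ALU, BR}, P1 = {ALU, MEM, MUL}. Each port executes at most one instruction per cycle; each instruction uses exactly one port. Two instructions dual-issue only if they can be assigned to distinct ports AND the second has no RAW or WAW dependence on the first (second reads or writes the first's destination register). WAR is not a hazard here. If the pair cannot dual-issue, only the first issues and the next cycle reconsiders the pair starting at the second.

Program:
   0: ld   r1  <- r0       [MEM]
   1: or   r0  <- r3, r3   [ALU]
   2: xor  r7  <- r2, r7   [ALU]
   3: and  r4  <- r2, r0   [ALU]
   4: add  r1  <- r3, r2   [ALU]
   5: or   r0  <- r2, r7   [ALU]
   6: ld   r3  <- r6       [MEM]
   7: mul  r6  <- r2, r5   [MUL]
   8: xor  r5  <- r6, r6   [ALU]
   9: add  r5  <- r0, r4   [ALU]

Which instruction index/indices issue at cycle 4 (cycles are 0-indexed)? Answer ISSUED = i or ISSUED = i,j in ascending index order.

0. ld.MEM or.ALU @i0&i1  | 2-wide
1. xor.ALU and.ALU @i2&i3  | 2-wide
2. add.ALU or.ALU @i4&i5  | 2-wide
3. ld.MEM @i6  | no-port MEM/MUL
4. mul.MUL @i7  | RAW r6
5. xor.ALU @i8  | WAW r5
6. add.ALU @i9  | tail

ISSUED = 7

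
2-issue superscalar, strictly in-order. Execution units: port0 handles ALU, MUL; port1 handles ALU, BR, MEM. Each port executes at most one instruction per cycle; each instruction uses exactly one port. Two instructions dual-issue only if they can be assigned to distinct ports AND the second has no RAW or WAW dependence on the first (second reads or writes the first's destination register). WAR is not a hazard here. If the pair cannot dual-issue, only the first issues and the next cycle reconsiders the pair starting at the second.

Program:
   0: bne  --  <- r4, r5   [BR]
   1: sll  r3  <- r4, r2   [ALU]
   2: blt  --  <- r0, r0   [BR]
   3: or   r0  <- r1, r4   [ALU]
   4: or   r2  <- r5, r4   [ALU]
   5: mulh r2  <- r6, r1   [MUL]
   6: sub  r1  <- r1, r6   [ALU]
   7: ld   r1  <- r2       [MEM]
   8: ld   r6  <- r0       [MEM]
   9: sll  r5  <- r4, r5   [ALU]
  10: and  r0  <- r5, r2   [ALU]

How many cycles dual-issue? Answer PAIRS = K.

c0: i0&i1 bne.BR+sll.ALU  pair
c1: i2&i3 blt.BR+or.ALU  pair
c2: i4 or.ALU  WAW r2
c3: i5&i6 mulh.MUL+sub.ALU  pair
c4: i7 ld.MEM  no-port MEM/MEM
c5: i8&i9 ld.MEM+sll.ALU  pair
c6: i10 and.ALU  tail

PAIRS = 4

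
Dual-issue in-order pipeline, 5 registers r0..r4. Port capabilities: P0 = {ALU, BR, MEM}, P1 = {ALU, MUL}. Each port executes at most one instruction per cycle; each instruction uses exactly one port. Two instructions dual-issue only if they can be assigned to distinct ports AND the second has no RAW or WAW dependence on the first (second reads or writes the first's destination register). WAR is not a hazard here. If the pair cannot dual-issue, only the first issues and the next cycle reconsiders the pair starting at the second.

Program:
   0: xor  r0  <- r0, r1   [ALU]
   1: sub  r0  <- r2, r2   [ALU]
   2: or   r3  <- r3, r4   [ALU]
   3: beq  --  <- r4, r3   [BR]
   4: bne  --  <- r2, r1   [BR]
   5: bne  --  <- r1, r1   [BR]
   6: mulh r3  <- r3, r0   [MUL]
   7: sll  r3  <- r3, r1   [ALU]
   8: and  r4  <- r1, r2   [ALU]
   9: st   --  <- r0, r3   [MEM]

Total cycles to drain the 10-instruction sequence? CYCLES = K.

CYCLES = 7

[0] i0  xor.ALU  -- WAW r0
[1] i1/i2  sub.ALU or.ALU  -- pair
[2] i3  beq.BR  -- no-port BR/BR
[3] i4  bne.BR  -- no-port BR/BR
[4] i5/i6  bne.BR mulh.MUL  -- pair
[5] i7/i8  sll.ALU and.ALU  -- pair
[6] i9  st.MEM  -- tail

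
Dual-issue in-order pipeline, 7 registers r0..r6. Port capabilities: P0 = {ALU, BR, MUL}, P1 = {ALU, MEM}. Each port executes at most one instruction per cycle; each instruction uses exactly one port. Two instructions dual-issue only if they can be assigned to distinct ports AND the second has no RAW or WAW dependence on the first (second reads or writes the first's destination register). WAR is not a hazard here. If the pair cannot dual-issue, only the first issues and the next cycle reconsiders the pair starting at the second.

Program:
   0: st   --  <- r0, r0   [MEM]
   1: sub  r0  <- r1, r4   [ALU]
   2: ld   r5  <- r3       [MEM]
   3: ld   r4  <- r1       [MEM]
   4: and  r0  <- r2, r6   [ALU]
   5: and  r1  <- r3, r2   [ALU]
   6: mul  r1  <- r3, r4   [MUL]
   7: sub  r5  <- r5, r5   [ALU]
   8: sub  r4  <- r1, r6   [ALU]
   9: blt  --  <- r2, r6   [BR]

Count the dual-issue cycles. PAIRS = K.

PAIRS = 4

[0] i0/i1  st.MEM/sub.ALU  -- 2-wide
[1] i2  ld.MEM  -- no-port MEM/MEM
[2] i3/i4  ld.MEM/and.ALU  -- 2-wide
[3] i5  and.ALU  -- WAW r1
[4] i6/i7  mul.MUL/sub.ALU  -- 2-wide
[5] i8/i9  sub.ALU/blt.BR  -- 2-wide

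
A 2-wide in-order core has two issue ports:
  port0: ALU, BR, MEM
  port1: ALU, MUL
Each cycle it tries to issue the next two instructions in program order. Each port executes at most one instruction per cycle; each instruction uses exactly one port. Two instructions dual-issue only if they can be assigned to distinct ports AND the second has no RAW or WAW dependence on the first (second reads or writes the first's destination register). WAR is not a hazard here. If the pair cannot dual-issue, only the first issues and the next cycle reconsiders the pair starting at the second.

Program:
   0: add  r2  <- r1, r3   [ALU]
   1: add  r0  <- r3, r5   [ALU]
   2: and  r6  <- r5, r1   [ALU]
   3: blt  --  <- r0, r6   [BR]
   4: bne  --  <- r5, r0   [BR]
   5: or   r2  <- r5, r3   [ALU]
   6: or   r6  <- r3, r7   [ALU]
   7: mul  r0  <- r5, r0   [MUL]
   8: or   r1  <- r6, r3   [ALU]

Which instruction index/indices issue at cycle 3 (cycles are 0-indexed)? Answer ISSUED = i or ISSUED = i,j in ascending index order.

  cy0 -> i0,i1 (add/add) dual
  cy1 -> i2 (and) RAW r6
  cy2 -> i3 (blt) no-port BR/BR
  cy3 -> i4,i5 (bne/or) dual
  cy4 -> i6,i7 (or/mul) dual
  cy5 -> i8 (or) tail

ISSUED = 4,5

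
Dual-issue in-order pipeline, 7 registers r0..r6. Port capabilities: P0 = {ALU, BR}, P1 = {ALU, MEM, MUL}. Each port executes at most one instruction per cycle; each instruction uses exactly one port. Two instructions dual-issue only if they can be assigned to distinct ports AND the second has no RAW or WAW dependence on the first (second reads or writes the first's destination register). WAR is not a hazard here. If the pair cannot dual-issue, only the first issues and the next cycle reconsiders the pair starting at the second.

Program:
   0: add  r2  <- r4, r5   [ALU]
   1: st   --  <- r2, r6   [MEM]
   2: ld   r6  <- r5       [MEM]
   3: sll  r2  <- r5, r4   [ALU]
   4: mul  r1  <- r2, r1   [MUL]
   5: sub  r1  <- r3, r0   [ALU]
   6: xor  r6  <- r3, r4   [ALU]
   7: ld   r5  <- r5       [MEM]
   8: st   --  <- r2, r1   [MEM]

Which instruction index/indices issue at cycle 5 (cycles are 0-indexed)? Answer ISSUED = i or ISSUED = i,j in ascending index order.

ISSUED = 7

  cy0 -> i0 (add) RAW r2
  cy1 -> i1 (st) no-port MEM/MEM
  cy2 -> i2+i3 (ld sll) 2-wide
  cy3 -> i4 (mul) WAW r1
  cy4 -> i5+i6 (sub xor) 2-wide
  cy5 -> i7 (ld) no-port MEM/MEM
  cy6 -> i8 (st) tail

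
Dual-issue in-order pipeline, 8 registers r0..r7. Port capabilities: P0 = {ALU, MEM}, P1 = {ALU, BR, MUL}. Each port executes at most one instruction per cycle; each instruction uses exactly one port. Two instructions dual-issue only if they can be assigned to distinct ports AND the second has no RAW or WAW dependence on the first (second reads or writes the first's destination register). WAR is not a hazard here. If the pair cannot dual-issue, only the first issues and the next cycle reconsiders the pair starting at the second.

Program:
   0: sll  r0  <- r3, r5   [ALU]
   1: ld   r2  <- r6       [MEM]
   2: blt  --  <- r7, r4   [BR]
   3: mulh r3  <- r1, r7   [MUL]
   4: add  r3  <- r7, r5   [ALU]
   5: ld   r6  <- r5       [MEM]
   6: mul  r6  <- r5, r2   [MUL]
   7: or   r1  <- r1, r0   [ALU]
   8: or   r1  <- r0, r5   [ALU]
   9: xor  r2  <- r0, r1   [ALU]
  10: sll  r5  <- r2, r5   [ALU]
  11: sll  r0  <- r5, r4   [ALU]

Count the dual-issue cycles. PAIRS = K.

PAIRS = 3

#0 head=0: sll/ld i0/i1 2-wide
#1 head=2: blt i2 no-port BR/MUL
#2 head=3: mulh i3 WAW r3
#3 head=4: add/ld i4/i5 2-wide
#4 head=6: mul/or i6/i7 2-wide
#5 head=8: or i8 RAW r1
#6 head=9: xor i9 RAW r2
#7 head=10: sll i10 RAW r5
#8 head=11: sll i11 tail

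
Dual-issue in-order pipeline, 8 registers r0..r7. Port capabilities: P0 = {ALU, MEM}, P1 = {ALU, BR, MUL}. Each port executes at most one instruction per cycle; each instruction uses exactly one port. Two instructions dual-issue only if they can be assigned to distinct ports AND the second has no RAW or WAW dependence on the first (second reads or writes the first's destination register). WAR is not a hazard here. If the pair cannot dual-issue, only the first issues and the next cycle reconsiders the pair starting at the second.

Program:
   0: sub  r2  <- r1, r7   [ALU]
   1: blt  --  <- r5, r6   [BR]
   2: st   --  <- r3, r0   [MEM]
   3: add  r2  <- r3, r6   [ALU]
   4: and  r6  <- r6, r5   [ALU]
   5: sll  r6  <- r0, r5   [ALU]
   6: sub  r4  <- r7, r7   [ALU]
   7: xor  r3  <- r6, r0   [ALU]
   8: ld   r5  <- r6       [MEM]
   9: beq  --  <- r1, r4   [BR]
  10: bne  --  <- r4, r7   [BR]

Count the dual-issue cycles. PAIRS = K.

  cy0 -> i0+i1 (sub blt) pair
  cy1 -> i2+i3 (st add) pair
  cy2 -> i4 (and) WAW r6
  cy3 -> i5+i6 (sll sub) pair
  cy4 -> i7+i8 (xor ld) pair
  cy5 -> i9 (beq) no-port BR/BR
  cy6 -> i10 (bne) tail

PAIRS = 4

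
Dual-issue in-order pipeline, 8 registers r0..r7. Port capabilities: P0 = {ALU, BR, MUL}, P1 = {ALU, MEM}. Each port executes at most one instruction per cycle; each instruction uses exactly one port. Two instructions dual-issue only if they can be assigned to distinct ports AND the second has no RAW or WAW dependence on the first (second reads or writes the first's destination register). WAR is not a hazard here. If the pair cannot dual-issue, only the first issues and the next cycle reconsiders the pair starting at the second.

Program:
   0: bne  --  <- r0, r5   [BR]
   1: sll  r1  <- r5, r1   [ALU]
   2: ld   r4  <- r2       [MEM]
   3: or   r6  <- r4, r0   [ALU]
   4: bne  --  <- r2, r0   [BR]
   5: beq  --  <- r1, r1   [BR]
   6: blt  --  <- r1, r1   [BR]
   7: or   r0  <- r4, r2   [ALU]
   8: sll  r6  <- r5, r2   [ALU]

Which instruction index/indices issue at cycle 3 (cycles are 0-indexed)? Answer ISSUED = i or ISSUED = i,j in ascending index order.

ISSUED = 5

#0 head=0: bne.BR;sll.ALU i0+i1 pair
#1 head=2: ld.MEM i2 RAW r4
#2 head=3: or.ALU;bne.BR i3+i4 pair
#3 head=5: beq.BR i5 no-port BR/BR
#4 head=6: blt.BR;or.ALU i6+i7 pair
#5 head=8: sll.ALU i8 tail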